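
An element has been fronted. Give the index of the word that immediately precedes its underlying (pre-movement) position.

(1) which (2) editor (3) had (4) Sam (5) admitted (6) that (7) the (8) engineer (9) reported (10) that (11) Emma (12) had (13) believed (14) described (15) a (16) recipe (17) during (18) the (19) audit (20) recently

13

The displaced element is "which editor" (word 2).
It is linked across 3 clause boundaries (that → that → Ø).
It functions as the subject of "described", so the gap sits immediately after word 13 ("believed").
Base order: Sam had admitted that the engineer reported that Emma had believed which editor described a recipe during the audit recently.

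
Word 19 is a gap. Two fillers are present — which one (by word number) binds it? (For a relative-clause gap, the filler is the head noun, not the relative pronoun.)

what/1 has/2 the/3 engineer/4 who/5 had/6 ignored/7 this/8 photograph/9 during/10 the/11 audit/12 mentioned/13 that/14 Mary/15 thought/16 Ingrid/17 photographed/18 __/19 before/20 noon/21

1

The marked gap is the direct object of "photographed".
Its filler is the fronted wh-phrase "what", at word 1.
(The other dependency links word 4 to a gap after word 5.)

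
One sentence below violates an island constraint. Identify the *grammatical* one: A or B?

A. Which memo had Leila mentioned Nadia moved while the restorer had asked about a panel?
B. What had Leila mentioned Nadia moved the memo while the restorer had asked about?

In B, the wh-phrase is extracted from inside an adjunct island (introduced by "while"), which blocks movement.
In A, the extraction path crosses only that-complement boundaries, which are transparent.
So A is grammatical.

A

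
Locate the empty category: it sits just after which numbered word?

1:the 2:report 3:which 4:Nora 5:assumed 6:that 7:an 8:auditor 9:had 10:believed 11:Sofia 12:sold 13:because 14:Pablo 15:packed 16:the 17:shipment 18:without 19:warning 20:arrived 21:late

The displaced element is "the report" (word 2).
It is linked across 2 clause boundaries (that → Ø).
It functions as the direct object of "sold", so the gap sits immediately after word 12 ("sold").
Base order: Nora assumed that an auditor had believed Sofia sold the report because Pablo packed the shipment without warning.

12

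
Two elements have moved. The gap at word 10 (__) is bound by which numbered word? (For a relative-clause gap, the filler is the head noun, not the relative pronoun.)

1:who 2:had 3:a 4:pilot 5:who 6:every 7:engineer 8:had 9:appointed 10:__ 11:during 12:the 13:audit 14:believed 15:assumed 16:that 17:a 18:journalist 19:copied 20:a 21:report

The marked gap is inside the relative clause, the direct object of "appointed".
Its filler is the head noun "pilot" (via "who"), at word 4.
(The other dependency links word 1 to a gap after word 14.)

4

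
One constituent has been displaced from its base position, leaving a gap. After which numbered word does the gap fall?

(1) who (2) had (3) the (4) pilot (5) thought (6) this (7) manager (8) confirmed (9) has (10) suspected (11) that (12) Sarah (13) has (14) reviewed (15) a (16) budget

8

The displaced element is "who" (word 1).
It is linked across 2 clause boundaries (Ø → Ø).
It functions as the subject of "suspected", so the gap sits immediately after word 8 ("confirmed").
Base order: The pilot had thought this manager confirmed that who has suspected that Sarah has reviewed a budget.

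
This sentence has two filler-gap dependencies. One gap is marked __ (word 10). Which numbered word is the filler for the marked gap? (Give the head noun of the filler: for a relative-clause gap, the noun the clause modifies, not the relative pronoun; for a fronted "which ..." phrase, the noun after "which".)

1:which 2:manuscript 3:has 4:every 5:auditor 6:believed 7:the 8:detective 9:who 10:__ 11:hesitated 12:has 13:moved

8

The marked gap is inside the relative clause, the subject of "hesitated".
Its filler is the head noun "detective" (via "who"), at word 8.
(The other dependency links word 2 to a gap after word 13.)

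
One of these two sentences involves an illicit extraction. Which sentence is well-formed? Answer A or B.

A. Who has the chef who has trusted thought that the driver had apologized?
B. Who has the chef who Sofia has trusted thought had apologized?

B

In A, the wh-phrase is extracted from inside a complex-NP island (relative clause) (introduced by "who"), which blocks movement.
In B, the extraction path crosses only that-complement boundaries, which are transparent.
So B is grammatical.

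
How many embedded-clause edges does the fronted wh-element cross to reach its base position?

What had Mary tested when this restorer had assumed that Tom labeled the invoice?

0

"what" originates inside the matrix clause — no clause boundary is crossed.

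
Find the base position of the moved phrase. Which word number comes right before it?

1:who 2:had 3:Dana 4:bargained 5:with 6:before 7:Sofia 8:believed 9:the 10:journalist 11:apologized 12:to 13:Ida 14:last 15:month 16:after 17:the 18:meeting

The displaced element is "who" (word 1).
It functions as the object of the preposition "with" of "bargained", so the gap sits immediately after word 5 ("with").
Base order: Dana had bargained with who before Sofia believed the journalist apologized to Ida last month after the meeting.

5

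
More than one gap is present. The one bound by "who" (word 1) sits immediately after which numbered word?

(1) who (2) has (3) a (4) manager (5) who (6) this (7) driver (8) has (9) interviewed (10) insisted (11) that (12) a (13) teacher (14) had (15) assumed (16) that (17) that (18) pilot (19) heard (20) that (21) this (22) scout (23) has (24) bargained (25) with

The displaced element is "who" (word 1).
It is linked across 3 clause boundaries (that → that → that).
It functions as the object of the preposition "with" of "bargained", so the gap sits immediately after word 25 ("with").
Base order: A manager who this driver has interviewed has insisted that a teacher had assumed that that pilot heard that this scout has bargained with who.

25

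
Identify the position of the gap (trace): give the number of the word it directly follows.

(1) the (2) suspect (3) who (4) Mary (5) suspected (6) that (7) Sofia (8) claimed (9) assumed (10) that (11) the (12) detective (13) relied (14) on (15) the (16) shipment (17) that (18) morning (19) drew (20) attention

The displaced element is "the suspect" (word 2).
It is linked across 2 clause boundaries (that → Ø).
It functions as the subject of "assumed", so the gap sits immediately after word 8 ("claimed").
Base order: Mary suspected that Sofia claimed the suspect assumed that the detective relied on the shipment that morning.

8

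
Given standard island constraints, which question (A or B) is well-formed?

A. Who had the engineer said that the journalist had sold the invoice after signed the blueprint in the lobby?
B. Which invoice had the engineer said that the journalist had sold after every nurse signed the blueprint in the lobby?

B

In A, the wh-phrase is extracted from inside an adjunct island (introduced by "after"), which blocks movement.
In B, the extraction path crosses only that-complement boundaries, which are transparent.
So B is grammatical.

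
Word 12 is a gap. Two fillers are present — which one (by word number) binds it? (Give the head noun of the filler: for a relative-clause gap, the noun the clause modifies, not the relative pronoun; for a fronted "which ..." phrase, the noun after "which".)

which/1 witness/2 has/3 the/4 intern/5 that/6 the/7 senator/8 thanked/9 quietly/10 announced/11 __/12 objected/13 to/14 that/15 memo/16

The marked gap is the subject of "objected".
Its filler is the fronted wh-phrase "which witness", at word 2.
(The other dependency links word 5 to a gap after word 9.)

2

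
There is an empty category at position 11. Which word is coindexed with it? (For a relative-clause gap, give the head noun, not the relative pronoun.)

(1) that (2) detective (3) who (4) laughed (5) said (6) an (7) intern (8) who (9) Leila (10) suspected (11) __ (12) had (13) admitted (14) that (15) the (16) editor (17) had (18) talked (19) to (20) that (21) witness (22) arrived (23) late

7

The gap at 11 is the subject of "admitted", inside a relative clause.
The relative pronoun is "who" (word 8); it is bound by the head noun immediately before it.
Its filler is the head noun "intern", at word 7.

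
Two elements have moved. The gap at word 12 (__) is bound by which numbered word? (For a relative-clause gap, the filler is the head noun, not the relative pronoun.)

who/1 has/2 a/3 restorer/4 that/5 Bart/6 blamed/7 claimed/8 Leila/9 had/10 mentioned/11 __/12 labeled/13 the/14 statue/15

1

The marked gap is the subject of "labeled".
Its filler is the fronted wh-phrase "who", at word 1.
(The other dependency links word 4 to a gap after word 7.)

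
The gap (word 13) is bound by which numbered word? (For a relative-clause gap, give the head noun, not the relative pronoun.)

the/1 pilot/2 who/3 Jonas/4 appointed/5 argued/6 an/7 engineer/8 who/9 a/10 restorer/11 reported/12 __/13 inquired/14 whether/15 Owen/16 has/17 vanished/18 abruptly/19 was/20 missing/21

The gap at 13 is the subject of "inquired", inside a relative clause.
The relative pronoun is "who" (word 9); it is bound by the head noun immediately before it.
Its filler is the head noun "engineer", at word 8.

8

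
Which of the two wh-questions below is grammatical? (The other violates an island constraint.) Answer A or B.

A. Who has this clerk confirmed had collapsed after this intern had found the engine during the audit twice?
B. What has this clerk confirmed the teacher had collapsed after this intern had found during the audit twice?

In B, the wh-phrase is extracted from inside an adjunct island (introduced by "after"), which blocks movement.
In A, the extraction path crosses only that-complement boundaries, which are transparent.
So A is grammatical.

A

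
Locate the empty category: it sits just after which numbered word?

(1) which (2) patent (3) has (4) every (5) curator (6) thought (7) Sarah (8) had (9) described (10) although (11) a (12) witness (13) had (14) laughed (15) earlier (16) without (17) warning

The displaced element is "which patent" (word 2).
It is linked across 1 clause boundary (Ø).
It functions as the direct object of "described", so the gap sits immediately after word 9 ("described").
Base order: Every curator has thought Sarah had described which patent although a witness had laughed earlier without warning.

9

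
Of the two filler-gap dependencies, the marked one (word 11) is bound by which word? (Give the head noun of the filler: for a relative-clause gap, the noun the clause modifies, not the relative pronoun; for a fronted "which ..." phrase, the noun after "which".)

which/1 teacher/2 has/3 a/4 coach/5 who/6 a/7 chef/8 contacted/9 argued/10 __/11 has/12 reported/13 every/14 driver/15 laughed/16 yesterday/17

The marked gap is the subject of "reported".
Its filler is the fronted wh-phrase "which teacher", at word 2.
(The other dependency links word 5 to a gap after word 9.)

2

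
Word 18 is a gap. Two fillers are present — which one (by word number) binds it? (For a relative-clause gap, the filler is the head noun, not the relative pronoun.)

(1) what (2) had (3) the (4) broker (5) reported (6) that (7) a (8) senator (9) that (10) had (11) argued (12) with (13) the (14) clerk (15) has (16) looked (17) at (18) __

1

The marked gap is the object of the preposition "at" of "looked".
Its filler is the fronted wh-phrase "what", at word 1.
(The other dependency links word 8 to a gap after word 9.)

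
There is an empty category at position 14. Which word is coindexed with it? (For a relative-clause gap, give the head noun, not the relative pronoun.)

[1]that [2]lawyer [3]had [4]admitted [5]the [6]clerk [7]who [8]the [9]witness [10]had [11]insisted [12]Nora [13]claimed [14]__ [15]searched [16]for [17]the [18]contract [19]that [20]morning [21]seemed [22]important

The gap at 14 is the subject of "searched", inside a relative clause.
The relative pronoun is "who" (word 7); it is bound by the head noun immediately before it.
Its filler is the head noun "clerk", at word 6.

6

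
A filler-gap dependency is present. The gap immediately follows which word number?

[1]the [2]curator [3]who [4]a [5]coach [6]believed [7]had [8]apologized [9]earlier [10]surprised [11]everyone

The displaced element is "the curator" (word 2).
It is linked across 1 clause boundary (Ø).
It functions as the subject of "apologized", so the gap sits immediately after word 6 ("believed").
Base order: A coach believed that the curator had apologized earlier.

6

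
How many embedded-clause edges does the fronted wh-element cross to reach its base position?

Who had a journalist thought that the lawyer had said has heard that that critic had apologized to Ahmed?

2

"who" is extracted from the subject of "heard".
Boundaries crossed, outermost first: [that], [Ø] — 2 in total.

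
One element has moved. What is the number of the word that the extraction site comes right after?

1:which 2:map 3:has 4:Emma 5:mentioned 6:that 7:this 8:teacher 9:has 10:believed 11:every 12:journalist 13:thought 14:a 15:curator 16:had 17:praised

The displaced element is "which map" (word 2).
It is linked across 3 clause boundaries (that → Ø → Ø).
It functions as the direct object of "praised", so the gap sits immediately after word 17 ("praised").
Base order: Emma has mentioned that this teacher has believed every journalist thought a curator had praised which map.

17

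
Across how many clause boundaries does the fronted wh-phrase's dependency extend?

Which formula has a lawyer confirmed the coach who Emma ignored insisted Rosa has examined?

2

"which formula" is extracted from the object of "examined".
Boundaries crossed, outermost first: [Ø], [Ø] — 2 in total.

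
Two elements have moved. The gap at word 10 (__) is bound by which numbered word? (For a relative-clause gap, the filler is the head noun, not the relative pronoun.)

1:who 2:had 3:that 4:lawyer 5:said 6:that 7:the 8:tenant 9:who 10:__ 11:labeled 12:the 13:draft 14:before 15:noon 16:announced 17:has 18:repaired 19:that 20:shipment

8

The marked gap is inside the relative clause, the subject of "labeled".
Its filler is the head noun "tenant" (via "who"), at word 8.
(The other dependency links word 1 to a gap after word 16.)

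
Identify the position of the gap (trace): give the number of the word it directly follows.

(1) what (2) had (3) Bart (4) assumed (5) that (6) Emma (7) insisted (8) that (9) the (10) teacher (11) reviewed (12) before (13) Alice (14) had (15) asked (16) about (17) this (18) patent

The displaced element is "what" (word 1).
It is linked across 2 clause boundaries (that → that).
It functions as the direct object of "reviewed", so the gap sits immediately after word 11 ("reviewed").
Base order: Bart had assumed that Emma insisted that the teacher reviewed what before Alice had asked about this patent.

11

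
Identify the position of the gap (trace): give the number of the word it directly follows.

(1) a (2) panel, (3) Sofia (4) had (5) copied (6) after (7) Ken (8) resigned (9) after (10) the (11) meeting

5

The displaced element is "a panel" (word 2).
It functions as the direct object of "copied", so the gap sits immediately after word 5 ("copied").
Base order: Sofia had copied a panel after Ken resigned after the meeting.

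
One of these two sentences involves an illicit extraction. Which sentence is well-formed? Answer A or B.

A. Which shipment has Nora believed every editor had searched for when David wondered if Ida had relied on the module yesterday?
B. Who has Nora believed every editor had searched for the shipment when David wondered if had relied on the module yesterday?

In B, the wh-phrase is extracted from inside an adjunct island (introduced by "when"), which blocks movement.
In A, the extraction path crosses only that-complement boundaries, which are transparent.
So A is grammatical.

A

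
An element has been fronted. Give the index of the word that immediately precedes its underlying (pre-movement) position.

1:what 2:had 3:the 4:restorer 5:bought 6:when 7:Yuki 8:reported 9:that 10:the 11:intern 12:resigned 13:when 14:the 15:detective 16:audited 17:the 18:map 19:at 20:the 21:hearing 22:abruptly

5

The displaced element is "what" (word 1).
It functions as the direct object of "bought", so the gap sits immediately after word 5 ("bought").
Base order: The restorer had bought what when Yuki reported that the intern resigned when the detective audited the map at the hearing abruptly.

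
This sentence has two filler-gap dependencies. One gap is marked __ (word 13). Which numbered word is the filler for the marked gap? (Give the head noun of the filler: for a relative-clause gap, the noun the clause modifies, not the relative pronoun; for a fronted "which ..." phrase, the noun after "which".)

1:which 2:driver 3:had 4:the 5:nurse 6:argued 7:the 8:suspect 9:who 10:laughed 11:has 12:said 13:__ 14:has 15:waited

The marked gap is the subject of "waited".
Its filler is the fronted wh-phrase "which driver", at word 2.
(The other dependency links word 8 to a gap after word 9.)

2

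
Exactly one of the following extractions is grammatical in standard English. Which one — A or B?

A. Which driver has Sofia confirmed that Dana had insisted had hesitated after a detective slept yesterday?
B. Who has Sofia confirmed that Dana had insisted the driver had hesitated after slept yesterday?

In B, the wh-phrase is extracted from inside an adjunct island (introduced by "after"), which blocks movement.
In A, the extraction path crosses only that-complement boundaries, which are transparent.
So A is grammatical.

A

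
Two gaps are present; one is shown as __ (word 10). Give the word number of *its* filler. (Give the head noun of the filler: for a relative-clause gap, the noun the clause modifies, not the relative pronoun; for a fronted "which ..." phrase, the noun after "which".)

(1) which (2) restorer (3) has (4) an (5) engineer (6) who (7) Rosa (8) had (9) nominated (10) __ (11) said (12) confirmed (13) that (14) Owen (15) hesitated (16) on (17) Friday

5

The marked gap is inside the relative clause, the direct object of "nominated".
Its filler is the head noun "engineer" (via "who"), at word 5.
(The other dependency links word 2 to a gap after word 11.)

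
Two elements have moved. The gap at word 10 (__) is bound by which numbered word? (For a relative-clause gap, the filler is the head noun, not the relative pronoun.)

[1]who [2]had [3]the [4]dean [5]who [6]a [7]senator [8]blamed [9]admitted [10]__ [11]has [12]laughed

1

The marked gap is the subject of "laughed".
Its filler is the fronted wh-phrase "who", at word 1.
(The other dependency links word 4 to a gap after word 8.)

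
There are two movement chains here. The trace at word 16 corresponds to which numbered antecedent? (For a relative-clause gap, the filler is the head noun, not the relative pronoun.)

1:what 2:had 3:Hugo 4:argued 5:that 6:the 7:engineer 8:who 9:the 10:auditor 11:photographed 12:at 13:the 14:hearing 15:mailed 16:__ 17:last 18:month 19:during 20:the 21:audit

1

The marked gap is the direct object of "mailed".
Its filler is the fronted wh-phrase "what", at word 1.
(The other dependency links word 7 to a gap after word 11.)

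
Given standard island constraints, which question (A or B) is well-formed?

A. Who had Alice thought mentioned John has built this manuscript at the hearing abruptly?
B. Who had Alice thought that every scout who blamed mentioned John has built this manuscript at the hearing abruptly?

In B, the wh-phrase is extracted from inside a complex-NP island (relative clause) (introduced by "who"), which blocks movement.
In A, the extraction path crosses only that-complement boundaries, which are transparent.
So A is grammatical.

A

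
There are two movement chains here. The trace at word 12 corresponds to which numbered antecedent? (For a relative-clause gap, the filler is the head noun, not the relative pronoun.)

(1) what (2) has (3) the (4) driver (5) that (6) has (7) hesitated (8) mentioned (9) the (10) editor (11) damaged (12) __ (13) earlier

1

The marked gap is the direct object of "damaged".
Its filler is the fronted wh-phrase "what", at word 1.
(The other dependency links word 4 to a gap after word 5.)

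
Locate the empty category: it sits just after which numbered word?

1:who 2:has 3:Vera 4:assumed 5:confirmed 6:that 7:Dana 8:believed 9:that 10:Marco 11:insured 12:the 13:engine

The displaced element is "who" (word 1).
It is linked across 1 clause boundary (Ø).
It functions as the subject of "confirmed", so the gap sits immediately after word 4 ("assumed").
Base order: Vera has assumed who confirmed that Dana believed that Marco insured the engine.

4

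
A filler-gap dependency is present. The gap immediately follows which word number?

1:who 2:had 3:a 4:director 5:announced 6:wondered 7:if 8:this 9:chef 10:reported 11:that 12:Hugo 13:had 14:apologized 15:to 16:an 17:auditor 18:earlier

5

The displaced element is "who" (word 1).
It is linked across 1 clause boundary (Ø).
It functions as the subject of "wondered", so the gap sits immediately after word 5 ("announced").
Base order: A director had announced that who wondered if this chef reported that Hugo had apologized to an auditor earlier.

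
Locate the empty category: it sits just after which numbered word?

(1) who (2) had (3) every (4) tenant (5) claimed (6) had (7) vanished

5

The displaced element is "who" (word 1).
It is linked across 1 clause boundary (Ø).
It functions as the subject of "vanished", so the gap sits immediately after word 5 ("claimed").
Base order: Every tenant had claimed that who had vanished.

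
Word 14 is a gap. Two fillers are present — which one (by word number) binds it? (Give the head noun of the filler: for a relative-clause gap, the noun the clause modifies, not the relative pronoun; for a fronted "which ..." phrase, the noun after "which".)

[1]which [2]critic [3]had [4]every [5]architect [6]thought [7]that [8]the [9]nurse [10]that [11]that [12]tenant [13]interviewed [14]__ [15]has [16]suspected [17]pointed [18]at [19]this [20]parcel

9

The marked gap is inside the relative clause, the direct object of "interviewed".
Its filler is the head noun "nurse" (via "that"), at word 9.
(The other dependency links word 2 to a gap after word 16.)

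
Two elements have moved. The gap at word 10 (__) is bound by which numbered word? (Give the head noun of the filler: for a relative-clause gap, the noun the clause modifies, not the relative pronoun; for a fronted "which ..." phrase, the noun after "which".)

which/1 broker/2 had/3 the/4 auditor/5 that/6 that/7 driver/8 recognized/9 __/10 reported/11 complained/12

5

The marked gap is inside the relative clause, the direct object of "recognized".
Its filler is the head noun "auditor" (via "that"), at word 5.
(The other dependency links word 2 to a gap after word 11.)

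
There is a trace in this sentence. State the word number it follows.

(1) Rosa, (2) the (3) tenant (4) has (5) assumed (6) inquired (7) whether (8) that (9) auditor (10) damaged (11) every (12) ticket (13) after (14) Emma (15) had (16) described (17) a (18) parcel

5

The displaced element is "Rosa" (word 1).
It is linked across 1 clause boundary (Ø).
It functions as the subject of "inquired", so the gap sits immediately after word 5 ("assumed").
Base order: The tenant has assumed that Rosa inquired whether that auditor damaged every ticket after Emma had described a parcel.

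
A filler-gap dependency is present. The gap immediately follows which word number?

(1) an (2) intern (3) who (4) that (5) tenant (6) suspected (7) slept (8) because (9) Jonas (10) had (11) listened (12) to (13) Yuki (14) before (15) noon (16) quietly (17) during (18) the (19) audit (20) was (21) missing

The displaced element is "an intern" (word 2).
It is linked across 1 clause boundary (Ø).
It functions as the subject of "slept", so the gap sits immediately after word 6 ("suspected").
Base order: That tenant suspected that an intern slept because Jonas had listened to Yuki before noon quietly during the audit.

6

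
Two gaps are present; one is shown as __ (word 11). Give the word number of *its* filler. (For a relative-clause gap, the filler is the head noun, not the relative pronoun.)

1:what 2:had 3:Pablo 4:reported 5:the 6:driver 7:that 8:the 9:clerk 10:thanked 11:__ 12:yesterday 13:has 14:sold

The marked gap is inside the relative clause, the direct object of "thanked".
Its filler is the head noun "driver" (via "that"), at word 6.
(The other dependency links word 1 to a gap after word 14.)

6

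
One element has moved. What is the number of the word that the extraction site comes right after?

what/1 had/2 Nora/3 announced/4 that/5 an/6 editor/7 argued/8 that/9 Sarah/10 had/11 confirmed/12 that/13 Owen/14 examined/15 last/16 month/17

15

The displaced element is "what" (word 1).
It is linked across 3 clause boundaries (that → that → that).
It functions as the direct object of "examined", so the gap sits immediately after word 15 ("examined").
Base order: Nora had announced that an editor argued that Sarah had confirmed that Owen examined what last month.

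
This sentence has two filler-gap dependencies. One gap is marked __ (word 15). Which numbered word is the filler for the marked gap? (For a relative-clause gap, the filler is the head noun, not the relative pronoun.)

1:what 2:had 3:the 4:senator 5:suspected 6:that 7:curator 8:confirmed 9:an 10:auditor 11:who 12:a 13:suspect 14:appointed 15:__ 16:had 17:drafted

10

The marked gap is inside the relative clause, the direct object of "appointed".
Its filler is the head noun "auditor" (via "who"), at word 10.
(The other dependency links word 1 to a gap after word 17.)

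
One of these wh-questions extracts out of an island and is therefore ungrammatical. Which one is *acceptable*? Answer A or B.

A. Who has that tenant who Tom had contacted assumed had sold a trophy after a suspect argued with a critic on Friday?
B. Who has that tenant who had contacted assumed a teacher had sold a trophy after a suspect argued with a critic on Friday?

In B, the wh-phrase is extracted from inside a complex-NP island (relative clause) (introduced by "who"), which blocks movement.
In A, the extraction path crosses only that-complement boundaries, which are transparent.
So A is grammatical.

A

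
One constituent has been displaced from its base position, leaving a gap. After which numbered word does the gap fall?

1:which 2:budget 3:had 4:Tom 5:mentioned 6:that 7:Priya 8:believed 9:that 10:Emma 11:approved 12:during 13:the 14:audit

11

The displaced element is "which budget" (word 2).
It is linked across 2 clause boundaries (that → that).
It functions as the direct object of "approved", so the gap sits immediately after word 11 ("approved").
Base order: Tom had mentioned that Priya believed that Emma approved which budget during the audit.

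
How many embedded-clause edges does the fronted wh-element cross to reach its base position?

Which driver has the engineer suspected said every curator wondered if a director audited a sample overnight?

1

"which driver" is extracted from the subject of "said".
Boundaries crossed, outermost first: [Ø] — 1 in total.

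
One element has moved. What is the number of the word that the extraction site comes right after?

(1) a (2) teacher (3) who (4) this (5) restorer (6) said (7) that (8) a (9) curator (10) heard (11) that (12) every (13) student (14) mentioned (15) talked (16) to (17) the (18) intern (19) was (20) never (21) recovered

14

The displaced element is "a teacher" (word 2).
It is linked across 3 clause boundaries (that → that → Ø).
It functions as the subject of "talked", so the gap sits immediately after word 14 ("mentioned").
Base order: This restorer said that a curator heard that every student mentioned a teacher talked to the intern.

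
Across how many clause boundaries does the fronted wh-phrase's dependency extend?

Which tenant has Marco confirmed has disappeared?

1

"which tenant" is extracted from the subject of "disappeared".
Boundaries crossed, outermost first: [Ø] — 1 in total.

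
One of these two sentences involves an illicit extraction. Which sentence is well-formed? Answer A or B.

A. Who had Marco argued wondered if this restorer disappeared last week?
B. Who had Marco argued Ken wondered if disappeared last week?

In B, the wh-phrase is extracted from inside a wh-island (introduced by "if"), which blocks movement.
In A, the extraction path crosses only that-complement boundaries, which are transparent.
So A is grammatical.

A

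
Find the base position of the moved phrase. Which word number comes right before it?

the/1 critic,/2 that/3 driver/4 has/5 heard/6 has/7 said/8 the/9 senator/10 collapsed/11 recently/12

6

The displaced element is "the critic" (word 2).
It is linked across 1 clause boundary (Ø).
It functions as the subject of "said", so the gap sits immediately after word 6 ("heard").
Base order: That driver has heard that the critic has said the senator collapsed recently.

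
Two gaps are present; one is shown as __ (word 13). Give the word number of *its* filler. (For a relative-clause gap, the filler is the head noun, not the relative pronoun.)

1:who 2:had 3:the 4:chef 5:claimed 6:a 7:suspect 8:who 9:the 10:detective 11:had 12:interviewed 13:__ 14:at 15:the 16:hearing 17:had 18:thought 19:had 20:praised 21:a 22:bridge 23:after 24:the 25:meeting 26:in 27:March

7

The marked gap is inside the relative clause, the direct object of "interviewed".
Its filler is the head noun "suspect" (via "who"), at word 7.
(The other dependency links word 1 to a gap after word 18.)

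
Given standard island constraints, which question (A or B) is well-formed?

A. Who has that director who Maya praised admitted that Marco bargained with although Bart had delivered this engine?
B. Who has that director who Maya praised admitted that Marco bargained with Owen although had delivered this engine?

In B, the wh-phrase is extracted from inside an adjunct island (introduced by "although"), which blocks movement.
In A, the extraction path crosses only that-complement boundaries, which are transparent.
So A is grammatical.

A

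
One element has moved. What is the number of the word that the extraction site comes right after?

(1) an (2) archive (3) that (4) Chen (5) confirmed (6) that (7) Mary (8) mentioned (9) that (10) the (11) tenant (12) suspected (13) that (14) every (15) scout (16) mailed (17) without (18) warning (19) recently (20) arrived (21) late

16

The displaced element is "an archive" (word 2).
It is linked across 3 clause boundaries (that → that → that).
It functions as the direct object of "mailed", so the gap sits immediately after word 16 ("mailed").
Base order: Chen confirmed that Mary mentioned that the tenant suspected that every scout mailed an archive without warning recently.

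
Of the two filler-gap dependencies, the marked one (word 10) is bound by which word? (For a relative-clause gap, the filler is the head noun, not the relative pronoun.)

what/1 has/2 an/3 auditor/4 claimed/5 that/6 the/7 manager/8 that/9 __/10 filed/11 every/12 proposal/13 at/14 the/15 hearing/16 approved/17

The marked gap is inside the relative clause, the subject of "filed".
Its filler is the head noun "manager" (via "that"), at word 8.
(The other dependency links word 1 to a gap after word 17.)

8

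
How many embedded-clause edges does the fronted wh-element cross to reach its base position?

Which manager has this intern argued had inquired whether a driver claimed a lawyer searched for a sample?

"which manager" is extracted from the subject of "inquired".
Boundaries crossed, outermost first: [Ø] — 1 in total.

1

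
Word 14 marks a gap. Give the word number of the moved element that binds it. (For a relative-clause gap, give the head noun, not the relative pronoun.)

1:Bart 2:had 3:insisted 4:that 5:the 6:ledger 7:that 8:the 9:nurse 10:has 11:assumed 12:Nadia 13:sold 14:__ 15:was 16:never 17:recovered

6

The gap at 14 is the object of "sold", inside a relative clause.
The relative pronoun is "that" (word 7); it is bound by the head noun immediately before it.
Its filler is the head noun "ledger", at word 6.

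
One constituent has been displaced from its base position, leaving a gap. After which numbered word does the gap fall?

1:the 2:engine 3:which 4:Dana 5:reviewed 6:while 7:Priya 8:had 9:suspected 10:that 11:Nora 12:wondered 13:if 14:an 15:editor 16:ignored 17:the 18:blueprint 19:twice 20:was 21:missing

The displaced element is "the engine" (word 2).
It functions as the direct object of "reviewed", so the gap sits immediately after word 5 ("reviewed").
Base order: Dana reviewed the engine while Priya had suspected that Nora wondered if an editor ignored the blueprint twice.

5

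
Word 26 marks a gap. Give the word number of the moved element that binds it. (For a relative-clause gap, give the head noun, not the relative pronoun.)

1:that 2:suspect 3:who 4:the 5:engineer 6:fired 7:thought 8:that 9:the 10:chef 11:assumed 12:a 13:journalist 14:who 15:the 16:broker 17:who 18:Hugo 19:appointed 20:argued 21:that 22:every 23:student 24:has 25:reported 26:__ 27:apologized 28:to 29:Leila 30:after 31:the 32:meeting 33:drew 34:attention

13

The gap at 26 is the subject of "apologized", inside a relative clause.
The relative pronoun is "who" (word 14); it is bound by the head noun immediately before it.
Its filler is the head noun "journalist", at word 13.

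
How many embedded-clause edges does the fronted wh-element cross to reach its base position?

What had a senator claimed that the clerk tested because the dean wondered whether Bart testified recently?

1

"what" is extracted from the object of "tested".
Boundaries crossed, outermost first: [that] — 1 in total.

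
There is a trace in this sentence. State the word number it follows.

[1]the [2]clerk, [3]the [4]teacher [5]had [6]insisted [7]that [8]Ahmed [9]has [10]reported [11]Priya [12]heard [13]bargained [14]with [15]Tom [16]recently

12

The displaced element is "the clerk" (word 2).
It is linked across 3 clause boundaries (that → Ø → Ø).
It functions as the subject of "bargained", so the gap sits immediately after word 12 ("heard").
Base order: The teacher had insisted that Ahmed has reported Priya heard that the clerk bargained with Tom recently.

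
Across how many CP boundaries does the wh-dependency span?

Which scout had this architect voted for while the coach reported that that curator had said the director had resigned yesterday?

"which scout" originates inside the matrix clause — no clause boundary is crossed.

0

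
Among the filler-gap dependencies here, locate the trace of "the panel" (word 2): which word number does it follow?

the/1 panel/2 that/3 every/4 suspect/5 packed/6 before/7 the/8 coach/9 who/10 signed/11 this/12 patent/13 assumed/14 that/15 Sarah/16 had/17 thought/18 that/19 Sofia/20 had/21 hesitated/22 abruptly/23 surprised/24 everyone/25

6

The displaced element is "the panel" (word 2).
It functions as the direct object of "packed", so the gap sits immediately after word 6 ("packed").
Base order: Every suspect packed the panel before the coach who signed this patent assumed that Sarah had thought that Sofia had hesitated abruptly.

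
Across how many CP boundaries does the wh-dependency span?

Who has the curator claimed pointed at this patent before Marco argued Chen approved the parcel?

"who" is extracted from the subject of "pointed".
Boundaries crossed, outermost first: [Ø] — 1 in total.

1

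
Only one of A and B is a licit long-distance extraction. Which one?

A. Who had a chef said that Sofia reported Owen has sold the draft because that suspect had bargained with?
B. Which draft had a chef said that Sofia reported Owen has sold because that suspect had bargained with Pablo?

B

In A, the wh-phrase is extracted from inside an adjunct island (introduced by "because"), which blocks movement.
In B, the extraction path crosses only that-complement boundaries, which are transparent.
So B is grammatical.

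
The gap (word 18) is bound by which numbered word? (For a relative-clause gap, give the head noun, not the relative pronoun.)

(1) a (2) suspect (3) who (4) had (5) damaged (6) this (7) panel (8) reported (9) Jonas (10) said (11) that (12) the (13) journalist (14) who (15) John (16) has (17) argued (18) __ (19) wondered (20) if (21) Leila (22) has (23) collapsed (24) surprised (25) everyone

13

The gap at 18 is the subject of "wondered", inside a relative clause.
The relative pronoun is "who" (word 14); it is bound by the head noun immediately before it.
Its filler is the head noun "journalist", at word 13.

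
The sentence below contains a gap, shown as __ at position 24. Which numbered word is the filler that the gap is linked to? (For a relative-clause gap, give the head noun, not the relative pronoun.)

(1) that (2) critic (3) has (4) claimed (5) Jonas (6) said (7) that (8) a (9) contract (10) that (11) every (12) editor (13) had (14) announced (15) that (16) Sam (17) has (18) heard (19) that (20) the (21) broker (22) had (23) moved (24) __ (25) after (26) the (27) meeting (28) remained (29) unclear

9

The gap at 24 is the object of "moved", inside a relative clause.
The relative pronoun is "that" (word 10); it is bound by the head noun immediately before it.
Its filler is the head noun "contract", at word 9.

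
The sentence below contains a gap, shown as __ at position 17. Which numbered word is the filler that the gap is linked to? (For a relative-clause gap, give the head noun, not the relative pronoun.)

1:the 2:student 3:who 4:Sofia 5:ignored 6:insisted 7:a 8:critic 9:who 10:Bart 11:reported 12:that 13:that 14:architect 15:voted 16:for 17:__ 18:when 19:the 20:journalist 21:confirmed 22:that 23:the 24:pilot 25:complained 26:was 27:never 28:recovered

The gap at 17 is the prepositional object of "voted", inside a relative clause.
The relative pronoun is "who" (word 9); it is bound by the head noun immediately before it.
Its filler is the head noun "critic", at word 8.

8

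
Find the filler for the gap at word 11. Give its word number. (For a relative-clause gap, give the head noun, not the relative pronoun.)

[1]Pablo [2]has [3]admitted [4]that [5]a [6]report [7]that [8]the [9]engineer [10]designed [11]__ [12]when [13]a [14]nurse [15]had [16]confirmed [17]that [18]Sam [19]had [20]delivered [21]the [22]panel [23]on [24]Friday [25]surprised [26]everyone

6

The gap at 11 is the object of "designed", inside a relative clause.
The relative pronoun is "that" (word 7); it is bound by the head noun immediately before it.
Its filler is the head noun "report", at word 6.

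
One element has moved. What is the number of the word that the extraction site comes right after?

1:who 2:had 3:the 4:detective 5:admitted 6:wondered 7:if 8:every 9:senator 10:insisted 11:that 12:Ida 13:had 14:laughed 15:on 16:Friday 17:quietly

5

The displaced element is "who" (word 1).
It is linked across 1 clause boundary (Ø).
It functions as the subject of "wondered", so the gap sits immediately after word 5 ("admitted").
Base order: The detective had admitted that who wondered if every senator insisted that Ida had laughed on Friday quietly.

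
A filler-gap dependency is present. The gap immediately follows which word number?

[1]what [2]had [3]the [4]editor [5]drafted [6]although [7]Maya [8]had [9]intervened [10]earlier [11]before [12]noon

5

The displaced element is "what" (word 1).
It functions as the direct object of "drafted", so the gap sits immediately after word 5 ("drafted").
Base order: The editor had drafted what although Maya had intervened earlier before noon.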